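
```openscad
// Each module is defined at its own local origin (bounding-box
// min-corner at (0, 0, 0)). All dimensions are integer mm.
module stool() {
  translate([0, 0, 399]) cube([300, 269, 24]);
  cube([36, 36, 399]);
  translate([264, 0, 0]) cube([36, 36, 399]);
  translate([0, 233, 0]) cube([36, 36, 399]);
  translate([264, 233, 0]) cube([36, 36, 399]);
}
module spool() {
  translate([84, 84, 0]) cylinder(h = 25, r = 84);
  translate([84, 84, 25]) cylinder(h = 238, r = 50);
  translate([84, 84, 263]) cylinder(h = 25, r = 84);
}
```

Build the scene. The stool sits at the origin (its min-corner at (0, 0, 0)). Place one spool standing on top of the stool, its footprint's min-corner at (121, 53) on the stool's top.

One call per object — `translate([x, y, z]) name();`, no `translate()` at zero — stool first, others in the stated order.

stool();
translate([121, 53, 423]) spool();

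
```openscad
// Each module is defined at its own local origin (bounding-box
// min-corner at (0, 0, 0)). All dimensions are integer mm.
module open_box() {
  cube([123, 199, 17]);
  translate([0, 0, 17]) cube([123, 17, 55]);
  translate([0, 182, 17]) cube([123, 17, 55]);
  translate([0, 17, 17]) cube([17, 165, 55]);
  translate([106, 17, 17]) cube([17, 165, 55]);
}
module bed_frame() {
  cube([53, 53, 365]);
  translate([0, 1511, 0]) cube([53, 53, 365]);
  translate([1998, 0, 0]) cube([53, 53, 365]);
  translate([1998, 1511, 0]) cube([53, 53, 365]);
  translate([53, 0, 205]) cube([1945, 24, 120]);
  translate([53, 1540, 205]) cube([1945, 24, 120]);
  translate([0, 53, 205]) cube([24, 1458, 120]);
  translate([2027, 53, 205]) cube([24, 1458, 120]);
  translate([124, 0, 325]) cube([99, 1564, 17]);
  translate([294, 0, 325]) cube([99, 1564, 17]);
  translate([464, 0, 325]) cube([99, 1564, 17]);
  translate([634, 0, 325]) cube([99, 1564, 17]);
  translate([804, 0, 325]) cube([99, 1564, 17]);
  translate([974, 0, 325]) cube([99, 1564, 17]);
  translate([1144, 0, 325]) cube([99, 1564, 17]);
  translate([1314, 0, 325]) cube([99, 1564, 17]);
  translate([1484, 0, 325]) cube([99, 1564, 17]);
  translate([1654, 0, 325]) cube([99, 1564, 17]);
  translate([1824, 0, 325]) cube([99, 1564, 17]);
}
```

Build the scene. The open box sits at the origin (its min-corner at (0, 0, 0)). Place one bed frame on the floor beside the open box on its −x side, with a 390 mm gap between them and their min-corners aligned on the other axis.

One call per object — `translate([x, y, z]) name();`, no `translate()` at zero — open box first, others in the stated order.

open_box();
translate([-2441, 0, 0]) bed_frame();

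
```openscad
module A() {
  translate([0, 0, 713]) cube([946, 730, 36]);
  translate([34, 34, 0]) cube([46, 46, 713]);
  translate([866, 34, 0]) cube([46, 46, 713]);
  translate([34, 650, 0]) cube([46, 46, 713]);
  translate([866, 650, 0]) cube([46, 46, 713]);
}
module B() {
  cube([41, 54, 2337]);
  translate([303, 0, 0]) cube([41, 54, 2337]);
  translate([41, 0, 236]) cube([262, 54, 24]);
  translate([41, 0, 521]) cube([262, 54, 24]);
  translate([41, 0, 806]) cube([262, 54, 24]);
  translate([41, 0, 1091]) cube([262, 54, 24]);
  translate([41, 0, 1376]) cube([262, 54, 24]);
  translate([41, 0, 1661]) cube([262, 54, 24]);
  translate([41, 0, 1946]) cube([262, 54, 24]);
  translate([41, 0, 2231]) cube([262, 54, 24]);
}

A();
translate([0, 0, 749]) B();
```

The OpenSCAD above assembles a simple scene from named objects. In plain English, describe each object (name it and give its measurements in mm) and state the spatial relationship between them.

A is a table: top 946 mm (x) × 730 mm (y), 36 mm thick, upper face at z = 749 mm, on four 46×46 mm square legs, each inset 34 mm from the nearest pair of top edges, running from z = 0 to the bottom of the top.

B is a straight ladder. Two 41×54 mm vertical rails, 2337 mm tall, stand 344 mm apart (outside-to-outside) with their front faces coplanar on the −y side. 8 rungs, each 54 mm deep and 24 mm tall, span between the inner faces of the rails, front faces flush with the rails. The lowest rung's underside is at z = 236 mm and rungs are spaced 285 mm apart (underside to underside).

The ladder is on top of the table.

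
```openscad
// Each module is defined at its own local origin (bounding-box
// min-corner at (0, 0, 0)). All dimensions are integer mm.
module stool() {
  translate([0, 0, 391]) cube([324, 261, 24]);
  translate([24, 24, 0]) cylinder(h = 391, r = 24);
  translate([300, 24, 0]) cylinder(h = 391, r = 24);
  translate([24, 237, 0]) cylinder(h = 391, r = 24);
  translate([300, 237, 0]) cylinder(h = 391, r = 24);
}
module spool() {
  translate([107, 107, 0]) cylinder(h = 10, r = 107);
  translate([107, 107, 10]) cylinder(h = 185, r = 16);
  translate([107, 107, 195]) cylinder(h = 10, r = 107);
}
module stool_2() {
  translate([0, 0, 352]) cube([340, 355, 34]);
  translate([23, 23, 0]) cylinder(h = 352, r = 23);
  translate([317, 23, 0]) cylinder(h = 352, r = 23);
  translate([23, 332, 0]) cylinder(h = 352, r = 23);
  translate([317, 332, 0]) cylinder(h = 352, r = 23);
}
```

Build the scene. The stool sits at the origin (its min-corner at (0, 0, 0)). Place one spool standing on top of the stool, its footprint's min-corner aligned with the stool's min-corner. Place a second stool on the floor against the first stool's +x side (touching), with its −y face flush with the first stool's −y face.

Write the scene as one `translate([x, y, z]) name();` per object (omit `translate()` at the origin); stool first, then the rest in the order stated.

stool();
translate([0, 0, 415]) spool();
translate([324, 0, 0]) stool_2();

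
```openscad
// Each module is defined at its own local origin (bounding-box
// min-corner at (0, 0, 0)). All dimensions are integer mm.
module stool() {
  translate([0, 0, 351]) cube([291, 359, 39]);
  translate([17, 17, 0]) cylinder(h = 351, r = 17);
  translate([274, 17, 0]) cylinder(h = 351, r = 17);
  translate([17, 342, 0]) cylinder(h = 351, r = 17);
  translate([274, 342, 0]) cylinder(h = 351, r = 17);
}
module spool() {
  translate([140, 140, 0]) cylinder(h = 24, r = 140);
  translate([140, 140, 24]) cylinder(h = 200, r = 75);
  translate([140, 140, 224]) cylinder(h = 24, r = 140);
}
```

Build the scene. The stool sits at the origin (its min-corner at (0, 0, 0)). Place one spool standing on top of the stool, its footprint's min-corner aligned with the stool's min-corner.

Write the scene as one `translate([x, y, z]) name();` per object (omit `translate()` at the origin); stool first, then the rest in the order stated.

stool();
translate([0, 0, 390]) spool();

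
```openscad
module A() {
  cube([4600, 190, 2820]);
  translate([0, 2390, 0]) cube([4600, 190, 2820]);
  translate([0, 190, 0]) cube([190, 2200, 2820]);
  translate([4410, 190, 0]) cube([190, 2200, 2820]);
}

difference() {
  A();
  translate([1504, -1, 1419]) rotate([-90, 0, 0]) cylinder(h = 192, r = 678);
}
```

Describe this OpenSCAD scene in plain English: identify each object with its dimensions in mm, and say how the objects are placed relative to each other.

A is the wall frame of a small rectangular building: four walls, each 2820 mm tall and 190 mm thick, enclosing a footprint 4600 mm (x) by 2580 mm (y) outside-to-outside, with no floor or roof. The front and back walls (the −y and +y sides) span the full width; the two side walls fit between them.

The house frame has a circular hole of radius 678 mm through its front wall, centred at (x = 1504, z = 1419).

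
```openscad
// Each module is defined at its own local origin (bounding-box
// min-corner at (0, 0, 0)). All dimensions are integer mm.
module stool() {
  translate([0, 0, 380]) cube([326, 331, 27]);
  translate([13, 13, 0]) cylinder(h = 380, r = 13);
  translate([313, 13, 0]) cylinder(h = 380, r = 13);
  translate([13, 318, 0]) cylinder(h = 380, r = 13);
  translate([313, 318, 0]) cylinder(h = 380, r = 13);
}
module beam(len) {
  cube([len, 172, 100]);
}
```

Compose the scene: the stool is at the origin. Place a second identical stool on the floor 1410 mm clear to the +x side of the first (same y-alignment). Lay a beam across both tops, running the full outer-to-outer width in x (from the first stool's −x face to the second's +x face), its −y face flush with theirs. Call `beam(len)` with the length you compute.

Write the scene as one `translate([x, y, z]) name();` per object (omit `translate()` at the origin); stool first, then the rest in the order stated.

stool();
translate([1736, 0, 0]) stool();
translate([0, 0, 407]) beam(2062);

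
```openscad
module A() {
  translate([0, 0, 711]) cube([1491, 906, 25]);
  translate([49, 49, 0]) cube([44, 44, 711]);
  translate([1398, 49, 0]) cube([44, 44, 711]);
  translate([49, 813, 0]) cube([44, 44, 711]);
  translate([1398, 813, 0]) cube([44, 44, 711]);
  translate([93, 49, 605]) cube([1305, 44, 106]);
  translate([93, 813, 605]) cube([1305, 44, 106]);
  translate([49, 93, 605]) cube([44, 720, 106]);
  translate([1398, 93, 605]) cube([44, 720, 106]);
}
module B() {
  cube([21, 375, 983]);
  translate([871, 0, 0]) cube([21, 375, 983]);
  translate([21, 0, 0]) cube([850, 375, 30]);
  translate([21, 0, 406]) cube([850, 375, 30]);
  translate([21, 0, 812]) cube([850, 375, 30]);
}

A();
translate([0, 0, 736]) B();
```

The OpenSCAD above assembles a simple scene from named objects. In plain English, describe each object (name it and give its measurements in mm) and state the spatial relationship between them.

A is a rectangular dining table. The top is 1491×906×25 mm with its upper surface at z = 736 mm. It stands on four 44×44 mm square legs, each inset 49 mm from the nearest pair of top edges, running from the floor to the underside of the top. Four apron rails, 44 mm thick and 106 mm tall, run between adjacent legs with their top edges flush with the underside of the top and their outer faces flush with the legs' outer faces.

B is an open bookshelf. Two side panels, each 21 mm thick, 375 mm deep and 983 mm tall, stand 892 mm apart (outside-to-outside). Between them sit 3 shelves, each 30 mm thick and 375 mm deep, spanning the full gap between the sides. The bottom shelf rests on the floor (its underside at z = 0) and the clear gap between one shelf's top and the next shelf's underside is 376 mm.

The bookshelf is on top of the table.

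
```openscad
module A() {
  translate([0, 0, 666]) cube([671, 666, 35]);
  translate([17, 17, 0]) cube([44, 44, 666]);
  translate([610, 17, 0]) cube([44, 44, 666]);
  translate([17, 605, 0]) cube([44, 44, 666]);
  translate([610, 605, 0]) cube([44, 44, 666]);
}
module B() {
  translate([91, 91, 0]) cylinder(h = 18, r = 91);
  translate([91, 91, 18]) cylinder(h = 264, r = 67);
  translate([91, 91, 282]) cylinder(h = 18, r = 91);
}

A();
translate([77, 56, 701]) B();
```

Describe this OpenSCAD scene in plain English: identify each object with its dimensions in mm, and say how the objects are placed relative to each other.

A is a table with a 671×666 mm rectangular top, 35 mm thick, top surface at z = 701 mm, supported by four 44×44 mm square legs, each inset 17 mm from the nearest pair of top edges, running from the floor.

B is a spool: two coaxial disc flanges of radius 91 mm and thickness 18 mm, joined by a core cylinder of radius 67 mm and height 264 mm. The lower flange rests on z = 0 and the three cylinders share a vertical axis.

The spool is on top of the table.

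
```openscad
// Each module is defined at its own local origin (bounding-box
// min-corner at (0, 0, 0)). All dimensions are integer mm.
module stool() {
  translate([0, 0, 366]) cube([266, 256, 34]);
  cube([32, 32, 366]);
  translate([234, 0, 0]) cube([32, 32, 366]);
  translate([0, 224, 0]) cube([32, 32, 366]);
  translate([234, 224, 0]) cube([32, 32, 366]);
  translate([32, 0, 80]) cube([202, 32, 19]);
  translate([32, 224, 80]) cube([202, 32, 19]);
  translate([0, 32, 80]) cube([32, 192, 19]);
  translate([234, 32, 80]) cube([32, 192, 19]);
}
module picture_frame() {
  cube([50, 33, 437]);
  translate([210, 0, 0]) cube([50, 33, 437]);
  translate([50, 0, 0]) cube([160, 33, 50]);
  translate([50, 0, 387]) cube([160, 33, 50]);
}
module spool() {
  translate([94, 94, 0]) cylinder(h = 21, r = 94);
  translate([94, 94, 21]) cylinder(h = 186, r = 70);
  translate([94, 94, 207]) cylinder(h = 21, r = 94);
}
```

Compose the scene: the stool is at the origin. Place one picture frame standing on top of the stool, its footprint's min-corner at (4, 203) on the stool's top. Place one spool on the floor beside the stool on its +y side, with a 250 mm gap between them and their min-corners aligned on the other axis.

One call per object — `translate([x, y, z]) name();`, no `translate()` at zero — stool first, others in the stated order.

stool();
translate([4, 203, 400]) picture_frame();
translate([0, 506, 0]) spool();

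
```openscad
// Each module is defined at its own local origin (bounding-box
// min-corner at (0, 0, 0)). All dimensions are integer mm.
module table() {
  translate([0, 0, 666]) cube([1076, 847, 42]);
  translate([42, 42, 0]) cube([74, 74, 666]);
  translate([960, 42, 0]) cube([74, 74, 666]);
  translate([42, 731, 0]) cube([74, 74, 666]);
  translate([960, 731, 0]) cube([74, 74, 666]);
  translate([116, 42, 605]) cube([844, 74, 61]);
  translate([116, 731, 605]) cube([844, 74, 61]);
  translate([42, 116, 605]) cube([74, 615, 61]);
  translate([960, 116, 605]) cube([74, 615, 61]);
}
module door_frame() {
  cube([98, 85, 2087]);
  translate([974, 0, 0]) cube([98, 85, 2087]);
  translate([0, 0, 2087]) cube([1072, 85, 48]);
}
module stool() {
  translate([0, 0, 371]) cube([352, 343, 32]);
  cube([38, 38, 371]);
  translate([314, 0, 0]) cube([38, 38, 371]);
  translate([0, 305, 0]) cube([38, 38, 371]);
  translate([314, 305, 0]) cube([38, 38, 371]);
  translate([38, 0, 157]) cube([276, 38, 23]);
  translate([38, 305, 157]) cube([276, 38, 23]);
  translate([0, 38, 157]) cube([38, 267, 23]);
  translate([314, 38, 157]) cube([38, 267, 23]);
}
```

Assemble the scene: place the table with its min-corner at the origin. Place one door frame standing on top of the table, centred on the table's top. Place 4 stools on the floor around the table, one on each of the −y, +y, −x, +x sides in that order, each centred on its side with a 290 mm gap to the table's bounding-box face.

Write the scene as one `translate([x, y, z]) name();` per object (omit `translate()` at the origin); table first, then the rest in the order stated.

table();
translate([2, 381, 708]) door_frame();
translate([362, -633, 0]) stool();
translate([362, 1137, 0]) stool();
translate([-642, 252, 0]) stool();
translate([1366, 252, 0]) stool();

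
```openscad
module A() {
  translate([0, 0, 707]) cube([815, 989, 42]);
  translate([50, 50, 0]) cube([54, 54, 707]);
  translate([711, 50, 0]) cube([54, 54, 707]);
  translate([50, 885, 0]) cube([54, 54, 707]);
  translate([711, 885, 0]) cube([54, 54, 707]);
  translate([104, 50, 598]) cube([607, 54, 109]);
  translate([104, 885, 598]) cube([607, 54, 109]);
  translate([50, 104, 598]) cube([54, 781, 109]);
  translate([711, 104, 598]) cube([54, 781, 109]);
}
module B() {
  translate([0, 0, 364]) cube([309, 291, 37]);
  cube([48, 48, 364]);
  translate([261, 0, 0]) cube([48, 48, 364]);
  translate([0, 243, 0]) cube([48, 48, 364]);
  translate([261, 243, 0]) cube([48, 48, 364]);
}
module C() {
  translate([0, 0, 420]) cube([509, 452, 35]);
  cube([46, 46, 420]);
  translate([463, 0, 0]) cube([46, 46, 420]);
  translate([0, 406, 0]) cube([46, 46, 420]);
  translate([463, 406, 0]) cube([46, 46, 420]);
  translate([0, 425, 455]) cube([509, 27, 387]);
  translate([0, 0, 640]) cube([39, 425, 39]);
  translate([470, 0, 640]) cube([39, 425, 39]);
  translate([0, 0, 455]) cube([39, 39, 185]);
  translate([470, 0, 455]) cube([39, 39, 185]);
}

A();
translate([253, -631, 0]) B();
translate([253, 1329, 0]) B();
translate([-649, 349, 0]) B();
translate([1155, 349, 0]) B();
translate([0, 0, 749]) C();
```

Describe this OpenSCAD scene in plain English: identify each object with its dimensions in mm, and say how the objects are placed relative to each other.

A is a rectangular dining table. The top is 815×989×42 mm with its upper surface at z = 749 mm. It stands on four 54×54 mm square legs, each inset 50 mm from the nearest pair of top edges, running from the floor to the underside of the top. Four apron rails, 54 mm thick and 109 mm tall, run between adjacent legs with their top edges flush with the underside of the top and their outer faces flush with the legs' outer faces.

B is a four-legged stool. The seat is 309×291 mm, 37 mm thick, top at z = 401 mm. It stands on four square legs, each 48×48 mm in cross-section, from z = 0 to the seat underside, each flush with a corner of the seat.

C is a chair: 509×452 mm seat, 35 mm thick, top at z = 455 mm, on four 46 mm square corner legs flush with the seat edges. A 27 mm thick backrest slab spans the full seat width, extending 387 mm above the seat top, its back face flush with the seat's +y edge. Two armrests of 39×39 mm section run along each side from the seat's front edge to the front of the backrest, top faces 224 mm above the seat top and outer faces flush with the seat's x-edges; a 39×39 mm post under the front of each armrest stands on the seat at the front corner.

Four stools sit around the table at the −y, +y, −x, +x sides. The chair is on top of the table.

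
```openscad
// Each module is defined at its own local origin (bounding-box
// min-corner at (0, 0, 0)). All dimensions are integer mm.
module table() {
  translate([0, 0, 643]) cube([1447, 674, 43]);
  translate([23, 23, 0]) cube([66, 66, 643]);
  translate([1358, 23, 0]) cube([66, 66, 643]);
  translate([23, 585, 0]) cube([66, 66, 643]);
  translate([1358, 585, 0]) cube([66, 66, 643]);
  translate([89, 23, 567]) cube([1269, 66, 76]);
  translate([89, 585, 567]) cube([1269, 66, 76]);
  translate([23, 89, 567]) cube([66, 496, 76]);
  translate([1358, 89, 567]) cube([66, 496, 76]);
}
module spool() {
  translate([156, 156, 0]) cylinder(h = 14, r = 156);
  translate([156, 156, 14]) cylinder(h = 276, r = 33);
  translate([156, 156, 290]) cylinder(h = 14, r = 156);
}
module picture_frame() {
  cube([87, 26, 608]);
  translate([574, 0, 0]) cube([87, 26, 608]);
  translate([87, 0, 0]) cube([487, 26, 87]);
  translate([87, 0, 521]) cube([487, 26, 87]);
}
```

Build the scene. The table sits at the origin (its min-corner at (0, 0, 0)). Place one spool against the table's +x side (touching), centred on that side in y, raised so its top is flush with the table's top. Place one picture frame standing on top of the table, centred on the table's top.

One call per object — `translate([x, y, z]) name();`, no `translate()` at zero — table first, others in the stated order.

table();
translate([1447, 181, 382]) spool();
translate([393, 324, 686]) picture_frame();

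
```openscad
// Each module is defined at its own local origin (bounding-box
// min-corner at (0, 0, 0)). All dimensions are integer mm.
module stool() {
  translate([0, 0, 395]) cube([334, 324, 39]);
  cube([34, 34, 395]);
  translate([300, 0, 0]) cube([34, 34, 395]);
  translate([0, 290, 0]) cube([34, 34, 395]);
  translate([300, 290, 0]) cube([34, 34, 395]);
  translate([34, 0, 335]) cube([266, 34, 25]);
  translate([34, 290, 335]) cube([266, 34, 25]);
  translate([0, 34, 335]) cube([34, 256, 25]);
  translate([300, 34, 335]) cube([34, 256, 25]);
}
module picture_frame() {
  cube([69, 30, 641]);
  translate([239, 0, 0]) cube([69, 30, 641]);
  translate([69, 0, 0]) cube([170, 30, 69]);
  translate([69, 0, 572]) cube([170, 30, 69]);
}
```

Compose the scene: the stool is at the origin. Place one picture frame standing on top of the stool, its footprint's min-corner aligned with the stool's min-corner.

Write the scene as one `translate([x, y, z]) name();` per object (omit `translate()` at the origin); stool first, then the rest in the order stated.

stool();
translate([0, 0, 434]) picture_frame();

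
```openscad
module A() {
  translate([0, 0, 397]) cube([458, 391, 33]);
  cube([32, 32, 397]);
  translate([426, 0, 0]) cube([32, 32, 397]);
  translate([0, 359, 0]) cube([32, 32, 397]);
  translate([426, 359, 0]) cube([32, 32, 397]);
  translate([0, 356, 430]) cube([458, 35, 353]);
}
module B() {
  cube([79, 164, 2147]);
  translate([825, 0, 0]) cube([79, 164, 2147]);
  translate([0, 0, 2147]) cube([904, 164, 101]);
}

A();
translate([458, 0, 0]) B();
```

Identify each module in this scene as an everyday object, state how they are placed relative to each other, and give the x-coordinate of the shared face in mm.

A is a chair. B is a door frame. The door frame is against the chair's +x side, with their −y faces flush. The x-coordinate of the shared face is 458 mm.

The chair's +x face and the door frame's −x face are both at x = 458 mm.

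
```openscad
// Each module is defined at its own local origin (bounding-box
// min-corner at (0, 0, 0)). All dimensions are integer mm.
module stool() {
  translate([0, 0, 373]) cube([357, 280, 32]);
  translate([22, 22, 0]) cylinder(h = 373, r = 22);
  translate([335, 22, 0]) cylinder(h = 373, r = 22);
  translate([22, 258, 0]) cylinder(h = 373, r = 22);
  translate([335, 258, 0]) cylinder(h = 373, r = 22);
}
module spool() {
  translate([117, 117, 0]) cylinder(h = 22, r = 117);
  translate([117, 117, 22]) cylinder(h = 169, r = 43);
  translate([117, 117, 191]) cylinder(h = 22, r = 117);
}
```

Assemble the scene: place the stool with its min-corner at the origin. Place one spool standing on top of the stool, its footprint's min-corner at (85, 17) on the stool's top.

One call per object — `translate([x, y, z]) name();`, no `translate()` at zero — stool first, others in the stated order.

stool();
translate([85, 17, 405]) spool();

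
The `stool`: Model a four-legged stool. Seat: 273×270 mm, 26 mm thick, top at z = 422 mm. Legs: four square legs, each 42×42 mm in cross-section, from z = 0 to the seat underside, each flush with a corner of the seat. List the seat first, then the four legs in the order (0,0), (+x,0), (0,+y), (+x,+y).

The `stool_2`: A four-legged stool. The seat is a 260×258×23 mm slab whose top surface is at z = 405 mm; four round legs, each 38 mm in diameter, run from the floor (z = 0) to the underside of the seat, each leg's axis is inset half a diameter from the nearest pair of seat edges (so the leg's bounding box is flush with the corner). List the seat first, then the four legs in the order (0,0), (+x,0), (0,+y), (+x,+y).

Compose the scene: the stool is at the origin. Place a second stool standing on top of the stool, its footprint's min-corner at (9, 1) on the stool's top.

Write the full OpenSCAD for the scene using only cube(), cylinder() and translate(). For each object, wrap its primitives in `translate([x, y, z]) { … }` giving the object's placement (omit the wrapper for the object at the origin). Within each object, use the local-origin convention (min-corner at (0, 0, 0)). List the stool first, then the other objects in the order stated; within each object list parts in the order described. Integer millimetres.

translate([0, 0, 396]) cube([273, 270, 26]);
cube([42, 42, 396]);
translate([231, 0, 0]) cube([42, 42, 396]);
translate([0, 228, 0]) cube([42, 42, 396]);
translate([231, 228, 0]) cube([42, 42, 396]);
translate([9, 1, 422]) {
  translate([0, 0, 382]) cube([260, 258, 23]);
  translate([19, 19, 0]) cylinder(h = 382, r = 19);
  translate([241, 19, 0]) cylinder(h = 382, r = 19);
  translate([19, 239, 0]) cylinder(h = 382, r = 19);
  translate([241, 239, 0]) cylinder(h = 382, r = 19);
}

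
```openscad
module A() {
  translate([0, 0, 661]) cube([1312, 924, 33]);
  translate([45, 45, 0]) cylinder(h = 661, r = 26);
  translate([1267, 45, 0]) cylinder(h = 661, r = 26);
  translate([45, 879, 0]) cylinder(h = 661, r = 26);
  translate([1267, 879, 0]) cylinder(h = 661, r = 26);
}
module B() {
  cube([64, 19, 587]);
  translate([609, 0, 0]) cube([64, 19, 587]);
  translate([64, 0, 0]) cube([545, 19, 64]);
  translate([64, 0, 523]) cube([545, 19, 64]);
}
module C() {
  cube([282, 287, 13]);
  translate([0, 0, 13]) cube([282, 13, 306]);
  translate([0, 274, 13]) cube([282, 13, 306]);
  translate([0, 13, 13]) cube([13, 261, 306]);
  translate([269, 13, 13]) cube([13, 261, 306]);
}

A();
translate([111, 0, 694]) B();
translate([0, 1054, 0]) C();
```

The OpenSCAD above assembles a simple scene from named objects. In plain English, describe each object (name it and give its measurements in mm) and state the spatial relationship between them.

A is a table: top 1312 mm (x) × 924 mm (y), 33 mm thick, upper face at z = 694 mm, on four round legs of 52 mm diameter, each leg's bounding box inset 19 mm from the nearest pair of top edges, running from z = 0 to the bottom of the top.

B is a picture frame with a 545×459 mm rectangular opening (x by z) and a uniform 64 mm border on every side. Frame depth is 19 mm along y. It is built from two vertical stiles running the full outside height and two horizontal rails spanning the gap between the stiles.

C is an open storage box with external size 282×287×319 mm and wall thickness 13 mm (the base is also 13 mm thick). The base covers the whole footprint; the four walls stand on the base, with the y-facing walls full-width and the x-facing walls fitting between their inner faces.

The picture frame is on top of the table. The open box is on the floor beside the table on its +y side.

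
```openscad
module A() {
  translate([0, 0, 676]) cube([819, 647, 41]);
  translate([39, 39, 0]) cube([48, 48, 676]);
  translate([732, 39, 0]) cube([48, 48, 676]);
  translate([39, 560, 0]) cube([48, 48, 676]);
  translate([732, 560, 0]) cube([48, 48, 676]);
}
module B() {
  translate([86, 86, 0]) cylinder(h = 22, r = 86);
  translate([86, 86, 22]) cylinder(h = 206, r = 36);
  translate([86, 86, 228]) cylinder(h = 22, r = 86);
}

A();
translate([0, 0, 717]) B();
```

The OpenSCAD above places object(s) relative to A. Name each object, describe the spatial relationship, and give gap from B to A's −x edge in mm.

A is a table. B is a spool. The spool is on top of the table. The gap from the spool to the table's −x edge is 0 mm.

The spool's min-x is at 0; the table's min-x is 0; gap = 0 mm.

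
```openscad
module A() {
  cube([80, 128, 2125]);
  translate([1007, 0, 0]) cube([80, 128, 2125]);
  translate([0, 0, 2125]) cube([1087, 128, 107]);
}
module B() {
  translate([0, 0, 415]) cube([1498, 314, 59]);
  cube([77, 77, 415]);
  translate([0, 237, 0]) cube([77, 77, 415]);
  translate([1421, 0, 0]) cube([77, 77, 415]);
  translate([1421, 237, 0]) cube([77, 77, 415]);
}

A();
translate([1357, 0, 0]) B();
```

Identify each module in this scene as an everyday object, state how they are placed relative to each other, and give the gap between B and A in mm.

A is a door frame. B is a bench. The bench is on the floor beside the door frame on its +x side. The gap between the bench and the door frame is 270 mm.

The bench's nearest face is 270 mm from the door frame's +x face.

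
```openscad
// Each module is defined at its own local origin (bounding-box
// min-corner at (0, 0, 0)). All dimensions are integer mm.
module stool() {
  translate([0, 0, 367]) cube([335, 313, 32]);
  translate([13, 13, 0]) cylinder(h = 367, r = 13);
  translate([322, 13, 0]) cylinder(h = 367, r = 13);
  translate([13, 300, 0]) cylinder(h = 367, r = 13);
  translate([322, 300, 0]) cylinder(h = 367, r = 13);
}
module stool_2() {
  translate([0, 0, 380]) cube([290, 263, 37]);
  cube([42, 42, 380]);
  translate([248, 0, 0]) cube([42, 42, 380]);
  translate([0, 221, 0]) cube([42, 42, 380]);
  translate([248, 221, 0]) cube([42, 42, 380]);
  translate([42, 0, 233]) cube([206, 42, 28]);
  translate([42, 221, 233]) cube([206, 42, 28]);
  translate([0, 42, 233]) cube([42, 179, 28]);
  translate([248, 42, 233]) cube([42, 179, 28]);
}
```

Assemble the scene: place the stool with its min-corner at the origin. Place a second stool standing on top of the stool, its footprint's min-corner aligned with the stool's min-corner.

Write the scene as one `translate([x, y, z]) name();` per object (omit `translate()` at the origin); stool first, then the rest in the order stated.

stool();
translate([0, 0, 399]) stool_2();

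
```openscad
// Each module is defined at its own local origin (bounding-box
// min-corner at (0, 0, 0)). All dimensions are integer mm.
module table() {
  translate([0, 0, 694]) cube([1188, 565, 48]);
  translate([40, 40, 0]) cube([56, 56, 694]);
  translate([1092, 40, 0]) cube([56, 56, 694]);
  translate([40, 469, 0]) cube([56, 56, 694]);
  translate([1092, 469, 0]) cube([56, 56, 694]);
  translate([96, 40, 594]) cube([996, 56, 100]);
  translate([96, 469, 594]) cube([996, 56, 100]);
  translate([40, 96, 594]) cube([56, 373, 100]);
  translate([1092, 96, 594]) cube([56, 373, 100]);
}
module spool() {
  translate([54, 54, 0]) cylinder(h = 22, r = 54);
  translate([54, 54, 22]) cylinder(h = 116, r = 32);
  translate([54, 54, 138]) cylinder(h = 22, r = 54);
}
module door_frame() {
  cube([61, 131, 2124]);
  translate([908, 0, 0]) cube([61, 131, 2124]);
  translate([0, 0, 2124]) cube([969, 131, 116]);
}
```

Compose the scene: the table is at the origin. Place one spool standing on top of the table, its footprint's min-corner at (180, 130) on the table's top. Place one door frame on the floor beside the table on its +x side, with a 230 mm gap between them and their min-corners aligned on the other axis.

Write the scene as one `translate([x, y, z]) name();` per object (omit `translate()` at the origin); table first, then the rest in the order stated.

table();
translate([180, 130, 742]) spool();
translate([1418, 0, 0]) door_frame();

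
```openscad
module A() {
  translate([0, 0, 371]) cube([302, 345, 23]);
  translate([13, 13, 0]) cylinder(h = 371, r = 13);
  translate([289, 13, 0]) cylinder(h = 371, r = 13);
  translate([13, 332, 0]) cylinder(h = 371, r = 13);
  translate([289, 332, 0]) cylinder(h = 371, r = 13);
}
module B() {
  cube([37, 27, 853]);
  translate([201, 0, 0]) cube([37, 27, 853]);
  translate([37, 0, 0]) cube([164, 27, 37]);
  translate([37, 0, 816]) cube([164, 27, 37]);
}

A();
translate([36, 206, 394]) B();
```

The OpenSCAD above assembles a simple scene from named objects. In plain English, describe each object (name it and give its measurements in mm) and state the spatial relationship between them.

A is a four-legged stool. The seat is a 302×345×23 mm slab whose top surface is at z = 394 mm; four round legs, each 26 mm in diameter, run from the floor (z = 0) to the underside of the seat, each leg's axis is inset half a diameter from the nearest pair of seat edges (so the leg's bounding box is flush with the corner).

B is a rectangular picture frame lying in the x–z plane (depth along y). The opening is 164 mm wide (x) by 779 mm tall (z), surrounded by a border 37 mm wide on all four sides. The frame is 27 mm deep and is made of two full-height vertical stiles with two horizontal rails fitted between them.

The picture frame is on top of the stool.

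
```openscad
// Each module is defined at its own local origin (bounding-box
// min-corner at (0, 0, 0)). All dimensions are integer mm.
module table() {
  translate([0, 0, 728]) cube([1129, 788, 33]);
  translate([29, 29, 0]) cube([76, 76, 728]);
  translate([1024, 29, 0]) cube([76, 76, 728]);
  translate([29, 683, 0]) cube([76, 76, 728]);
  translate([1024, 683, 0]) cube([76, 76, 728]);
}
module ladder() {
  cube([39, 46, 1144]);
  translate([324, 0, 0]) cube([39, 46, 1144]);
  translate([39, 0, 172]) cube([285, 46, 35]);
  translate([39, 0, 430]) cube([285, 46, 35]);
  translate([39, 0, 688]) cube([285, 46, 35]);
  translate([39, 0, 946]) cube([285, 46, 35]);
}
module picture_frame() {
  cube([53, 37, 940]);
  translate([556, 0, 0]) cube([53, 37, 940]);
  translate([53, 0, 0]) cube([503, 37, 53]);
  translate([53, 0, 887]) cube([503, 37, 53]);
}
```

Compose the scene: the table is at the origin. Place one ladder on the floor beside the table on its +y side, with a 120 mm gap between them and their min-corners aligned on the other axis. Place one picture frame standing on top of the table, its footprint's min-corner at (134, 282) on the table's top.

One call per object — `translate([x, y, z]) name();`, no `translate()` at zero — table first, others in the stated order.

table();
translate([0, 908, 0]) ladder();
translate([134, 282, 761]) picture_frame();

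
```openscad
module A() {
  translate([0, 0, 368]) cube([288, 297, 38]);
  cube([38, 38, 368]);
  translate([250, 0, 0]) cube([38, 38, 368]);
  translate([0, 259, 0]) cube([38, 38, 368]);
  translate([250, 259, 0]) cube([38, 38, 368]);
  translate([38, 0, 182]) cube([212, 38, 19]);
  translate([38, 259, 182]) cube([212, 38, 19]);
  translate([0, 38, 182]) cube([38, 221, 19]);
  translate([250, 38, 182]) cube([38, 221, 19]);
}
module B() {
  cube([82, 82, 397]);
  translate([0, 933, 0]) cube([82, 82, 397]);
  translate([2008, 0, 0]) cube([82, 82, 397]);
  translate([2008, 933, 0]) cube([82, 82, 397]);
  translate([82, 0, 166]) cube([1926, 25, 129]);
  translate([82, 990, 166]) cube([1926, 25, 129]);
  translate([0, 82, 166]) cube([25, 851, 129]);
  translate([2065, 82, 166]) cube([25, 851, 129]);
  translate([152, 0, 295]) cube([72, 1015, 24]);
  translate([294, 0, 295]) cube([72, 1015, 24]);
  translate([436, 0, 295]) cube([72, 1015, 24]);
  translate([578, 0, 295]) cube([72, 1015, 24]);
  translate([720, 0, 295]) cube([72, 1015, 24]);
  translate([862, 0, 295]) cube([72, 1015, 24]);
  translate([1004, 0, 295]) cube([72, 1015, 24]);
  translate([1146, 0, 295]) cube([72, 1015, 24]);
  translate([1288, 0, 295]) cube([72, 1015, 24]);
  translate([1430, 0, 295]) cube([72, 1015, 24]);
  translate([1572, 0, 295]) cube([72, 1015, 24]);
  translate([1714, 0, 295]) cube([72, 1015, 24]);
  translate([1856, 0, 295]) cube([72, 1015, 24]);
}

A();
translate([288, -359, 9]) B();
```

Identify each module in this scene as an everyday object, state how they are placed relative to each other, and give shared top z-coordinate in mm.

A is a stool. B is a bed frame. The bed frame is beside the stool with their tops flush at z = 406. The shared top z-coordinate is 406 mm.

Both tops at z = 406 mm.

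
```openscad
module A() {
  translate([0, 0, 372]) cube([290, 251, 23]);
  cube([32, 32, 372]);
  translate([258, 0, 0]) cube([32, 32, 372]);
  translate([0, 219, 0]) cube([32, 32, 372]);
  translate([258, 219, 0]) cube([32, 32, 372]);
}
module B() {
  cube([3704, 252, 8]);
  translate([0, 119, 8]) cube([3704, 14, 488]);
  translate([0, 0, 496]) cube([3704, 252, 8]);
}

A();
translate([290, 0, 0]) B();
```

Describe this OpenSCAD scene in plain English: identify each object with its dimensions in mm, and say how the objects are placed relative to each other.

A is a four-legged stool. The seat is 290×251 mm, 23 mm thick, top at z = 395 mm. It stands on four square legs, each 32×32 mm in cross-section, from z = 0 to the seat underside, each flush with a corner of the seat.

B is an I-beam lying along x, 3704 mm long. Overall section height 504 mm. Two flanges 252 mm wide (y) and 8 mm thick, one on the floor and one at the top; a web 14 mm thick runs between them, centred on the flange width.

The I-beam is against the stool's +x side, with their −y faces flush.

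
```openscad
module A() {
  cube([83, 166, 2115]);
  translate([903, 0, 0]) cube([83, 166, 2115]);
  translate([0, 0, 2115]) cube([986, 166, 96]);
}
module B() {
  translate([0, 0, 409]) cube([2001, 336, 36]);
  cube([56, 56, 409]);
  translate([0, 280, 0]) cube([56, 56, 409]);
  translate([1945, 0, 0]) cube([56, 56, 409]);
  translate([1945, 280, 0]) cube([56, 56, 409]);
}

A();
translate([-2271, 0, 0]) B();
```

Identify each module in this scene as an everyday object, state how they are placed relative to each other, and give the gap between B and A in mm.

The bench's nearest face is 270 mm from the door frame's −x face.

A is a door frame. B is a bench. The bench is on the floor beside the door frame on its −x side. The gap between the bench and the door frame is 270 mm.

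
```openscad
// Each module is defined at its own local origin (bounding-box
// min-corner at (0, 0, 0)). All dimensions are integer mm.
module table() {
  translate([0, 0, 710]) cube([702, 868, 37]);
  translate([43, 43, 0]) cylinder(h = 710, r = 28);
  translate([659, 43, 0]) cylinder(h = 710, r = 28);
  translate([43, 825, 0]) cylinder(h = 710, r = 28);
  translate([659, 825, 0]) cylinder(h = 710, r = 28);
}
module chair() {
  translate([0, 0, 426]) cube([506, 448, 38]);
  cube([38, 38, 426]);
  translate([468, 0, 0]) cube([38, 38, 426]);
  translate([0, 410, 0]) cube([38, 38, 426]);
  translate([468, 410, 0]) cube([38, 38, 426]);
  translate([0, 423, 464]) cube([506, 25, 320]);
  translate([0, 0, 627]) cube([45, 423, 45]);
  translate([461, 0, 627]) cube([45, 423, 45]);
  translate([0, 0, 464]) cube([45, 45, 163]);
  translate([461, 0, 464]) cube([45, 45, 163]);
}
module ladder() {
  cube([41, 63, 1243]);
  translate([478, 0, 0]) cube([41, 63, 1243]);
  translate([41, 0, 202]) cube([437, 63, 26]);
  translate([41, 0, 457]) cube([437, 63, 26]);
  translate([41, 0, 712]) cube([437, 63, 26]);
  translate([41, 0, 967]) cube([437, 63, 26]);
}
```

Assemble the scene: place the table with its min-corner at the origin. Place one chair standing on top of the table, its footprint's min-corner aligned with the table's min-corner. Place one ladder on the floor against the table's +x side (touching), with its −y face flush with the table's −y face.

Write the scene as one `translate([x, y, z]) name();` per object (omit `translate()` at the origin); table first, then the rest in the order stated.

table();
translate([0, 0, 747]) chair();
translate([702, 0, 0]) ladder();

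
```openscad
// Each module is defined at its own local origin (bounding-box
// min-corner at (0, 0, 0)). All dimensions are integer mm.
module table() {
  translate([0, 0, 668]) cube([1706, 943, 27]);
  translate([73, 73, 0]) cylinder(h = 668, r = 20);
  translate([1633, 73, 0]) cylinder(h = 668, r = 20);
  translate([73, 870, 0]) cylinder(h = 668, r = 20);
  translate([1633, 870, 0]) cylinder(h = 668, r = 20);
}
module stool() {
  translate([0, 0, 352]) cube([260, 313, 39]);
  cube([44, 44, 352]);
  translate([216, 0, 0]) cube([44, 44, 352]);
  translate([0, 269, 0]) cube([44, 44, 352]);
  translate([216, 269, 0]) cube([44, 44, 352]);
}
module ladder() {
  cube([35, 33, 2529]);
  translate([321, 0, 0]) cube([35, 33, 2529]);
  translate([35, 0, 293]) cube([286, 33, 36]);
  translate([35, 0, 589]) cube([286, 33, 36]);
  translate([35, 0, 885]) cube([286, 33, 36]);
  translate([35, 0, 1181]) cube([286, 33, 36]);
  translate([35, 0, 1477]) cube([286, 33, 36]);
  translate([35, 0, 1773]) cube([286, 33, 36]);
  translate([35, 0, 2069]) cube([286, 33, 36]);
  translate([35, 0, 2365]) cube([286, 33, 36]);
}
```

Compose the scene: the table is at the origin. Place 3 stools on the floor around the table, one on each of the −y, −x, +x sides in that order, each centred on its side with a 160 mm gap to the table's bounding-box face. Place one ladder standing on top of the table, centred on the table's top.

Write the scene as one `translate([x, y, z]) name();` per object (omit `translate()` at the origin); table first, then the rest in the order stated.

table();
translate([723, -473, 0]) stool();
translate([-420, 315, 0]) stool();
translate([1866, 315, 0]) stool();
translate([675, 455, 695]) ladder();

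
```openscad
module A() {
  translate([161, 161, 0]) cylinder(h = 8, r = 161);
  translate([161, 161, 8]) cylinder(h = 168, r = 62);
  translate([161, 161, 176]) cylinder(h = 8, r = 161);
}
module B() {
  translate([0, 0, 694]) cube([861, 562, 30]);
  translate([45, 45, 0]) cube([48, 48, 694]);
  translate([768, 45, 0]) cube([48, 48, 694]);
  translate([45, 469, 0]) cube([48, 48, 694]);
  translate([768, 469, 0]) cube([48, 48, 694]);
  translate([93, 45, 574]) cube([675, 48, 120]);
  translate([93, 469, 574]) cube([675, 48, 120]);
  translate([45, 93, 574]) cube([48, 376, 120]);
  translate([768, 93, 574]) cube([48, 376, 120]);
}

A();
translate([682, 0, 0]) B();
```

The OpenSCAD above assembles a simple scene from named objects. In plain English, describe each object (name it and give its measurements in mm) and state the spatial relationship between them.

A is a spool: two coaxial disc flanges of radius 161 mm and thickness 8 mm, joined by a core cylinder of radius 62 mm and height 168 mm. The lower flange rests on z = 0 and the three cylinders share a vertical axis.

B is a table with a 861×562 mm rectangular top, 30 mm thick, top surface at z = 724 mm, supported by four 48×48 mm square legs, each inset 45 mm from the nearest pair of top edges, running from the floor. Four apron rails, 48 mm thick and 120 mm tall, run between adjacent legs with their top edges flush with the underside of the top and their outer faces flush with the legs' outer faces.

The table is on the floor beside the spool on its +x side.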